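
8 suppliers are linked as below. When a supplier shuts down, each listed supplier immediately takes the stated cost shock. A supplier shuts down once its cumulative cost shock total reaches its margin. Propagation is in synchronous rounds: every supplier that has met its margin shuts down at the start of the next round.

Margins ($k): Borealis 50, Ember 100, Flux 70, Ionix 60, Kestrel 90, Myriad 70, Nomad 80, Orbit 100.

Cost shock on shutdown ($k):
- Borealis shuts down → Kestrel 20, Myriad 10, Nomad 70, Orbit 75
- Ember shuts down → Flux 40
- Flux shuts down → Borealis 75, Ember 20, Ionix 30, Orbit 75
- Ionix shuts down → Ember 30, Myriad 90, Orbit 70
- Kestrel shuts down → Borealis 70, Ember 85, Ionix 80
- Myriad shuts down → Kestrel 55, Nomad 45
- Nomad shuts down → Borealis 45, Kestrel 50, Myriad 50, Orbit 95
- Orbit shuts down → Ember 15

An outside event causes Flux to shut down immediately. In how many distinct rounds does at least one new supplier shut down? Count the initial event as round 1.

3

Round 1 — Flux shuts down (initial).
  Borealis: +75 → 75 ≥ 50
  Ember: +20 → 20 < 100
  Ionix: +30 → 30 < 60
  Orbit: +75 → 75 < 100
Round 2 — Borealis shuts down.
  Kestrel: +20 → 20 < 90
  Myriad: +10 → 10 < 70
  Nomad: +70 → 70 < 80
  Orbit: +75 → 150 ≥ 100
Round 3 — Orbit shuts down.
  Ember: +15 → 35 < 100
No further shutdowns.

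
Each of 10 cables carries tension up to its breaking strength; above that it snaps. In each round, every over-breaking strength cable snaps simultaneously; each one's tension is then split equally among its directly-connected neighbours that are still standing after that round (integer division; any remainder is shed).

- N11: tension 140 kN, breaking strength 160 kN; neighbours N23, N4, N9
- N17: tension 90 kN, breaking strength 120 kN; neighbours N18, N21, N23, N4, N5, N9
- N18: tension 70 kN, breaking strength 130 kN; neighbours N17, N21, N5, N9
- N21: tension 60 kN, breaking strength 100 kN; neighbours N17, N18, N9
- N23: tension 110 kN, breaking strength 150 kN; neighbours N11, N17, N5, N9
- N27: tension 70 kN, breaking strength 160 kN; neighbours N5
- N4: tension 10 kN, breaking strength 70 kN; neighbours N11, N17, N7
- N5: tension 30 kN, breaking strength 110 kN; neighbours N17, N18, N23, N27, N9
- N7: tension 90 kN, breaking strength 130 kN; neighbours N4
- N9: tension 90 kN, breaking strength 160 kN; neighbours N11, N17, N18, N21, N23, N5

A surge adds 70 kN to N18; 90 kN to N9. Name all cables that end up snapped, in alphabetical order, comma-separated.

N11, N17, N18, N21, N23, N4, N5, N7, N9

Round 1 — N18 at 140 > 130; N9 at 180 > 160. N18, N9 snap.
  N18 sheds 140 kN to N17, N21, N5: 46 each (2 lost).
    N17: 90+46 = 136 > 120
    N21: 60+46 = 106 > 100
    N5: 30+46 = 76 ≤ 110
  N9 sheds 180 kN to N11, N17, N21, N23, N5: 36 each.
    N11: 140+36 = 176 > 160
    N17: 136+36 = 172 > 120
    N21: 106+36 = 142 > 100
    N23: 110+36 = 146 ≤ 150
    N5: 76+36 = 112 > 110
Round 2 — N11, N17, N21, N5 snap.
  N11 sheds 176 kN to N23, N4: 88 each.
    N23: 146+88 = 234 > 150
    N4: 10+88 = 98 > 70
  N17 sheds 172 kN to N23, N4: 86 each.
    N23: 234+86 = 320 > 150
    N4: 98+86 = 184 > 70
  N21 sheds 142 kN: no online neighbours, lost.
  N5 sheds 112 kN to N23, N27: 56 each.
    N23: 320+56 = 376 > 150
    N27: 70+56 = 126 ≤ 160
Round 3 — N23, N4 snap.
  N23 sheds 376 kN: no online neighbours, lost.
  N4 sheds 184 kN to N7: 184 each.
    N7: 90+184 = 274 > 130
Round 4 — N7 snaps.
  N7 sheds 274 kN: no online neighbours, lost.
No further breaks.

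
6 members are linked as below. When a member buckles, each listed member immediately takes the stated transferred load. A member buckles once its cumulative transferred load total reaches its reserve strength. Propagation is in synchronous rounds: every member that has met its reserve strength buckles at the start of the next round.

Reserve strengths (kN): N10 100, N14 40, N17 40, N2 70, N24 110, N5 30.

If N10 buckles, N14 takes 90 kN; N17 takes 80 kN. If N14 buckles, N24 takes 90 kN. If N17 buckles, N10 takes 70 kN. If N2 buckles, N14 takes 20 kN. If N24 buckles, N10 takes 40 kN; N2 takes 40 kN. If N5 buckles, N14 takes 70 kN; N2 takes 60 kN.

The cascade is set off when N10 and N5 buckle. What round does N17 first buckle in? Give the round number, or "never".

2

Round 1 — N10, N5 buckle (initial).
  N14: +90+70 → 160 ≥ 40
  N17: +80 → 80 ≥ 40
  N2: +60 → 60 < 70
Round 2 — N14, N17 buckle.
  N24: +90 → 90 < 110
No further bucklings.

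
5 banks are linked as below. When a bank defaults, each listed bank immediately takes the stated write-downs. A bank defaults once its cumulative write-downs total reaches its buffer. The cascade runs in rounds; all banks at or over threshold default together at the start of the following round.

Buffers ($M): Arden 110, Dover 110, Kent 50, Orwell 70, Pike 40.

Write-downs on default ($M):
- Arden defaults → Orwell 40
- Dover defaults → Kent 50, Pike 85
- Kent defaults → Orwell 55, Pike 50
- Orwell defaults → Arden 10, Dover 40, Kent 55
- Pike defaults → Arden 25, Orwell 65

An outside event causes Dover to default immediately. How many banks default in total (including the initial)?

4

Round 1 — Dover defaults (initial).
  Kent: +50 → 50 ≥ 50
  Pike: +85 → 85 ≥ 40
Round 2 — Kent, Pike default.
  Arden: +25 → 25 < 110
  Orwell: +55+65 → 120 ≥ 70
Round 3 — Orwell defaults.
  Arden: +10 → 35 < 110
No further defaults.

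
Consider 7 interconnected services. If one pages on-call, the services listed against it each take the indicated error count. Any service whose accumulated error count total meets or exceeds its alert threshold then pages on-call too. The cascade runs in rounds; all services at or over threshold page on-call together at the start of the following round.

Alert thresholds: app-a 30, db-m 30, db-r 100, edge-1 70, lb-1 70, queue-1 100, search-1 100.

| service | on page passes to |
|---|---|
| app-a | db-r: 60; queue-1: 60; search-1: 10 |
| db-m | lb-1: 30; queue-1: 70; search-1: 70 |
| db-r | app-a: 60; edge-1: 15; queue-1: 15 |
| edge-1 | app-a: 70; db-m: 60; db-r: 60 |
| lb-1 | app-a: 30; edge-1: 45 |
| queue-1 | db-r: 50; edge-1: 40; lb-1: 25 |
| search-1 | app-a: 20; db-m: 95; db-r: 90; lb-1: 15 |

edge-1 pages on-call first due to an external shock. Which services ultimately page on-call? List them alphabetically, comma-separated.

app-a, db-m, db-r, edge-1, queue-1

Round 1 — edge-1 pages on-call (initial).
  app-a: +70 → 70 ≥ 30
  db-m: +60 → 60 ≥ 30
  db-r: +60 → 60 < 100
Round 2 — app-a, db-m page on-call.
  db-r: +60 → 120 ≥ 100
  lb-1: +30 → 30 < 70
  queue-1: +60+70 → 130 ≥ 100
  search-1: +10+70 → 80 < 100
Round 3 — db-r, queue-1 page on-call.
  lb-1: +25 → 55 < 70
No further pages.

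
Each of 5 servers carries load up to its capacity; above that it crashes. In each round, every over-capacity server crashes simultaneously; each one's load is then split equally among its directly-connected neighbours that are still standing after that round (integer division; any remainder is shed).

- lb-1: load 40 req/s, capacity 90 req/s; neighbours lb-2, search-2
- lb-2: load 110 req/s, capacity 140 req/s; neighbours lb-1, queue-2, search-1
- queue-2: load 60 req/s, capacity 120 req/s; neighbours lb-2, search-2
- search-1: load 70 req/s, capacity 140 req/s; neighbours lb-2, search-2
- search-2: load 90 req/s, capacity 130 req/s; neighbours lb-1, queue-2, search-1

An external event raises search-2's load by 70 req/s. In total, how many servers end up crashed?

5

Round 1 — search-2 at 160 > 130. search-2 crashes.
  search-2 sheds 160 req/s to lb-1, queue-2, search-1: 53 each (1 lost).
    lb-1: 40+53 = 93 > 90
    queue-2: 60+53 = 113 ≤ 120
    search-1: 70+53 = 123 ≤ 140
Round 2 — lb-1 crashes.
  lb-1 sheds 93 req/s to lb-2: 93 each.
    lb-2: 110+93 = 203 > 140
Round 3 — lb-2 crashes.
  lb-2 sheds 203 req/s to queue-2, search-1: 101 each (1 lost).
    queue-2: 113+101 = 214 > 120
    search-1: 123+101 = 224 > 140
Round 4 — queue-2, search-1 crash.
  queue-2 sheds 214 req/s: no online neighbours, lost.
  search-1 sheds 224 req/s: no online neighbours, lost.
No further crashes.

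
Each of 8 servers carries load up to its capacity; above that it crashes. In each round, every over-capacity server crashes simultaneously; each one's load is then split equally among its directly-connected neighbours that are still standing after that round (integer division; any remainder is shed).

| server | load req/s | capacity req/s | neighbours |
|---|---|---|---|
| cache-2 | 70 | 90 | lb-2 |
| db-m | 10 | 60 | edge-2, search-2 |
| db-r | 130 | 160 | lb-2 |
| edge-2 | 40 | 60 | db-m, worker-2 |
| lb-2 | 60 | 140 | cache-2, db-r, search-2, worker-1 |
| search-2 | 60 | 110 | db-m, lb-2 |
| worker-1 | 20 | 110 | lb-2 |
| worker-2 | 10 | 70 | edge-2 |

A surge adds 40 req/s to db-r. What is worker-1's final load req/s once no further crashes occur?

Round 1 — db-r at 170 > 160. db-r crashes.
  db-r sheds 170 req/s to lb-2: 170 each.
    lb-2: 60+170 = 230 > 140
Round 2 — lb-2 crashes.
  lb-2 sheds 230 req/s to cache-2, search-2, worker-1: 76 each (2 lost).
    cache-2: 70+76 = 146 > 90
    search-2: 60+76 = 136 > 110
    worker-1: 20+76 = 96 ≤ 110
Round 3 — cache-2, search-2 crash.
  cache-2 sheds 146 req/s: no online neighbours, lost.
  search-2 sheds 136 req/s to db-m: 136 each.
    db-m: 10+136 = 146 > 60
Round 4 — db-m crashes.
  db-m sheds 146 req/s to edge-2: 146 each.
    edge-2: 40+146 = 186 > 60
Round 5 — edge-2 crashes.
  edge-2 sheds 186 req/s to worker-2: 186 each.
    worker-2: 10+186 = 196 > 70
Round 6 — worker-2 crashes.
  worker-2 sheds 196 req/s: no online neighbours, lost.
No further crashes.

96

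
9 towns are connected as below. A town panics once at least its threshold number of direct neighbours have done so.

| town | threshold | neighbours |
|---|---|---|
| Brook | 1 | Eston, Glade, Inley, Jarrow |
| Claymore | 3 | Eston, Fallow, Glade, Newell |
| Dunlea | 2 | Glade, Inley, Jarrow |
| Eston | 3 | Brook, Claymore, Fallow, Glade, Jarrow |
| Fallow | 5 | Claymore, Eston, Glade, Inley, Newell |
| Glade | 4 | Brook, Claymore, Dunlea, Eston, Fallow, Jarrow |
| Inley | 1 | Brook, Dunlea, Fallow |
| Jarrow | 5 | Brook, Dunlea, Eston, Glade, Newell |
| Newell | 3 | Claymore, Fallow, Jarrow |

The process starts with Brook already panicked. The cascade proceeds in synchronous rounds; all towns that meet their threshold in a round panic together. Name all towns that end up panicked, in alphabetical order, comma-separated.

Brook, Inley

Round 1 — Brook panics (initial).
Round 2 — checking thresholds:
  Eston: 1 of 5 neighbours < 3, not yet.
  Glade: 1 of 6 neighbours < 4, not yet.
  Inley: 1 of 3 neighbours ≥ 1, panics.
  Jarrow: 1 of 5 neighbours < 5, not yet.
Round 3 — no new panics; cascade stops.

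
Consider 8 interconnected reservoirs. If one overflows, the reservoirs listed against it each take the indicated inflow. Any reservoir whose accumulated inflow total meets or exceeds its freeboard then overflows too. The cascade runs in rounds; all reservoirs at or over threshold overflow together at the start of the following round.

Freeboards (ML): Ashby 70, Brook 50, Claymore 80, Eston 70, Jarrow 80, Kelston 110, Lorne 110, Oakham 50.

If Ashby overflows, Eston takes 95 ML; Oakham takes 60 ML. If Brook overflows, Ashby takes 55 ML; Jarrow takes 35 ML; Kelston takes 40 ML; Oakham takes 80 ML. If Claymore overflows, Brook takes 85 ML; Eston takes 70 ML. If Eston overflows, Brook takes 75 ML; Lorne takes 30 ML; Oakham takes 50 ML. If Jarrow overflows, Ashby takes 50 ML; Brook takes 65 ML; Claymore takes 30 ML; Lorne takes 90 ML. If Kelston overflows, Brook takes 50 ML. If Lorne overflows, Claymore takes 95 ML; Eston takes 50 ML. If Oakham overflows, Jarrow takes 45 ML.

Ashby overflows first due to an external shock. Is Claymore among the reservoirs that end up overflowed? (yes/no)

Round 1 — Ashby overflows (initial).
  Eston: +95 → 95 ≥ 70
  Oakham: +60 → 60 ≥ 50
Round 2 — Eston, Oakham overflow.
  Brook: +75 → 75 ≥ 50
  Jarrow: +45 → 45 < 80
  Lorne: +30 → 30 < 110
Round 3 — Brook overflows.
  Jarrow: +35 → 80 ≥ 80
  Kelston: +40 → 40 < 110
Round 4 — Jarrow overflows.
  Claymore: +30 → 30 < 80
  Lorne: +90 → 120 ≥ 110
Round 5 — Lorne overflows.
  Claymore: +95 → 125 ≥ 80
Round 6 — Claymore overflows.
No further overflows.

yes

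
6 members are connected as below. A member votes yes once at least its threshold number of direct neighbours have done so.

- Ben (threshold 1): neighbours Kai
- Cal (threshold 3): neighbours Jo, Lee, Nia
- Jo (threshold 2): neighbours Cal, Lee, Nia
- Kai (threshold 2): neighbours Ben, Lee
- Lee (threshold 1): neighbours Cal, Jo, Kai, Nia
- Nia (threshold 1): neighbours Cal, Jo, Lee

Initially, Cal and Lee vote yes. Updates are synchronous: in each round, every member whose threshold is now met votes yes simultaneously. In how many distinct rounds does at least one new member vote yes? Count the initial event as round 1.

Round 1 — Cal, Lee vote yes (initial).
Round 2 — checking thresholds:
  Jo: 2 of 3 neighbours ≥ 2, votes yes.
  Kai: 1 of 2 neighbours < 2, not yet.
  Nia: 2 of 3 neighbours ≥ 1, votes yes.
Round 3 — no new yes votes; cascade stops.

2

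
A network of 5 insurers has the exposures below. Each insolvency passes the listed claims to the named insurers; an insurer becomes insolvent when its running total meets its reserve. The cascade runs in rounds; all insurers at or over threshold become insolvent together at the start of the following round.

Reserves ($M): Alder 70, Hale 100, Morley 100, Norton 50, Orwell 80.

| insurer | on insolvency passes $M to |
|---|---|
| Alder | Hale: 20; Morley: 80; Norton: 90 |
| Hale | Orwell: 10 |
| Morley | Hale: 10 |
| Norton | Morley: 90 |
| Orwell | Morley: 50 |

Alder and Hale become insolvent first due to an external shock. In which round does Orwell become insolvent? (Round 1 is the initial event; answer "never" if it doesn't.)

never

Round 1 — Alder, Hale become insolvent (initial).
  Morley: +80 → 80 < 100
  Norton: +90 → 90 ≥ 50
  Orwell: +10 → 10 < 80
Round 2 — Norton becomes insolvent.
  Morley: +90 → 170 ≥ 100
Round 3 — Morley becomes insolvent.
No further insolvencies.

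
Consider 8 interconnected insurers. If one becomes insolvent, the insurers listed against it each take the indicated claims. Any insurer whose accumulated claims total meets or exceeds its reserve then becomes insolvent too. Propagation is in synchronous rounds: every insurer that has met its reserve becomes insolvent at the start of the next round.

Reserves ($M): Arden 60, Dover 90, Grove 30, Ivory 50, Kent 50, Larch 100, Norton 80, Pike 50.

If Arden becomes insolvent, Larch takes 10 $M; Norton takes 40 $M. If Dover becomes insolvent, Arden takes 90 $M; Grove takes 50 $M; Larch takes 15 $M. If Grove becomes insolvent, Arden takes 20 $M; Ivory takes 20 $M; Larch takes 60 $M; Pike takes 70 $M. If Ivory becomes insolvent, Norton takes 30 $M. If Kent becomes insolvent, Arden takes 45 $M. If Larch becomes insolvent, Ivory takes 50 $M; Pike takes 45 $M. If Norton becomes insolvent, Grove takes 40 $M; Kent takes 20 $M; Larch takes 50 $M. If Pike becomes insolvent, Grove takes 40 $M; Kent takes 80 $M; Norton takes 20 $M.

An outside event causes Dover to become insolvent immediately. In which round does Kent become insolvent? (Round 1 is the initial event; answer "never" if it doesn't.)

Round 1 — Dover becomes insolvent (initial).
  Arden: +90 → 90 ≥ 60
  Grove: +50 → 50 ≥ 30
  Larch: +15 → 15 < 100
Round 2 — Arden, Grove become insolvent.
  Ivory: +20 → 20 < 50
  Larch: +10+60 → 85 < 100
  Norton: +40 → 40 < 80
  Pike: +70 → 70 ≥ 50
Round 3 — Pike becomes insolvent.
  Kent: +80 → 80 ≥ 50
  Norton: +20 → 60 < 80
Round 4 — Kent becomes insolvent.
No further insolvencies.

4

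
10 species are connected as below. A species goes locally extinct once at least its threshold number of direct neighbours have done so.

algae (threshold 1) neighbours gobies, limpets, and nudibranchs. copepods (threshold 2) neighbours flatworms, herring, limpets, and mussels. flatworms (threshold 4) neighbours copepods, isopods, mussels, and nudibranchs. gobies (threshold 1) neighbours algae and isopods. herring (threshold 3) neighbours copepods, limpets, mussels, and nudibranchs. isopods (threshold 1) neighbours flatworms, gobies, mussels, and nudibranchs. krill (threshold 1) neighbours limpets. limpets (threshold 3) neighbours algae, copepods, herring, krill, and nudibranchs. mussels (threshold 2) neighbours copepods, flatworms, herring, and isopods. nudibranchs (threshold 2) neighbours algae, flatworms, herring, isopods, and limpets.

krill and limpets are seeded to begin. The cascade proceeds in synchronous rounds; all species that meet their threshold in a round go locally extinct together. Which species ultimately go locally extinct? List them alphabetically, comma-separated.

algae, gobies, isopods, krill, limpets, nudibranchs

Round 1 — krill, limpets go locally extinct (initial).
Round 2 — checking thresholds:
  algae: 1 of 3 neighbours ≥ 1, goes locally extinct.
  copepods: 1 of 4 neighbours < 2, below threshold.
  herring: 1 of 4 neighbours < 3, below threshold.
  nudibranchs: 1 of 5 neighbours < 2, below threshold.
Round 3 — checking thresholds:
  copepods: 1 of 4 neighbours < 2, below threshold.
  gobies: 1 of 2 neighbours ≥ 1, goes locally extinct.
  herring: 1 of 4 neighbours < 3, below threshold.
  nudibranchs: 2 of 5 neighbours ≥ 2, goes locally extinct.
Round 4 — checking thresholds:
  copepods: 1 of 4 neighbours < 2, below threshold.
  flatworms: 1 of 4 neighbours < 4, below threshold.
  herring: 2 of 4 neighbours < 3, below threshold.
  isopods: 2 of 4 neighbours ≥ 1, goes locally extinct.
Round 5 — no new extinctions; cascade stops.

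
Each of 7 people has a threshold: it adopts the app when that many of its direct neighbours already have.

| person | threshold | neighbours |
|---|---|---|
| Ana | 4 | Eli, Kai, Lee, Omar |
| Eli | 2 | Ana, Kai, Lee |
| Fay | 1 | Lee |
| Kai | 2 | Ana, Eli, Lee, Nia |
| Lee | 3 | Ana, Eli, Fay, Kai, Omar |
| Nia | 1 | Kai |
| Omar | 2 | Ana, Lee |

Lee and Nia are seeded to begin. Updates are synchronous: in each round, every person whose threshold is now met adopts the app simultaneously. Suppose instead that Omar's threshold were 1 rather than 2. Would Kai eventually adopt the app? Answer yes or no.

With Omar's threshold at 1:
Round 1 — Lee, Nia adopt the app (initial).
Round 2 — checking thresholds:
  Ana: 1 of 4 neighbours < 4, holds.
  Eli: 1 of 3 neighbours < 2, holds.
  Fay: 1 of 1 neighbours ≥ 1, adopts the app.
  Kai: 2 of 4 neighbours ≥ 2, adopts the app.
  Omar: 1 of 2 neighbours ≥ 1, adopts the app.
Round 3 — checking thresholds:
  Ana: 3 of 4 neighbours < 4, holds.
  Eli: 2 of 3 neighbours ≥ 2, adopts the app.
Round 4 — checking thresholds:
  Ana: 4 of 4 neighbours ≥ 4, adopts the app.
Round 5 — no new adoptions; cascade stops.

yes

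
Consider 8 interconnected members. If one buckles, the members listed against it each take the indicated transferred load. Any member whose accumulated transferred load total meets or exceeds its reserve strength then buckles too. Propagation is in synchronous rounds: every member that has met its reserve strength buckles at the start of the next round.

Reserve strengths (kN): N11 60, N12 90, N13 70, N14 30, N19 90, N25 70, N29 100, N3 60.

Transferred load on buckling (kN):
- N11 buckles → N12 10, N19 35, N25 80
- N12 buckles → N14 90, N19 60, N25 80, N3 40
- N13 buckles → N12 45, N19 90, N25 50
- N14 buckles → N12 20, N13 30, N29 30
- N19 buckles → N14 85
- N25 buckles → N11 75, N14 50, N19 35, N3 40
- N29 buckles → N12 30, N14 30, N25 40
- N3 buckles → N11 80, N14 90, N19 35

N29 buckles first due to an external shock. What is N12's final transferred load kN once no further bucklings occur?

Round 1 — N29 buckles (initial).
  N12: +30 → 30 < 90
  N14: +30 → 30 ≥ 30
  N25: +40 → 40 < 70
Round 2 — N14 buckles.
  N12: +20 → 50 < 90
  N13: +30 → 30 < 70
No further bucklings.

50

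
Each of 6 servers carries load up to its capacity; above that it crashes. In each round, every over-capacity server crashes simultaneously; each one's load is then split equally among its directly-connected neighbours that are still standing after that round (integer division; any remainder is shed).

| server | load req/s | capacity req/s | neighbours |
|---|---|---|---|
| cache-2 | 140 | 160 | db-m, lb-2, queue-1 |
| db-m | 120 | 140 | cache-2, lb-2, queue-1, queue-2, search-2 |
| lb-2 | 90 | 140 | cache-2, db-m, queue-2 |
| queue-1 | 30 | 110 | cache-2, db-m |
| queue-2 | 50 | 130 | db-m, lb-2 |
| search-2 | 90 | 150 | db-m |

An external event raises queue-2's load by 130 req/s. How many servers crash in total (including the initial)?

6

Round 1 — queue-2 at 180 > 130. queue-2 crashes.
  queue-2 sheds 180 req/s to db-m, lb-2: 90 each.
    db-m: 120+90 = 210 > 140
    lb-2: 90+90 = 180 > 140
Round 2 — db-m, lb-2 crash.
  db-m sheds 210 req/s to cache-2, queue-1, search-2: 70 each.
    cache-2: 140+70 = 210 > 160
    queue-1: 30+70 = 100 ≤ 110
    search-2: 90+70 = 160 > 150
  lb-2 sheds 180 req/s to cache-2: 180 each.
    cache-2: 210+180 = 390 > 160
Round 3 — cache-2, search-2 crash.
  cache-2 sheds 390 req/s to queue-1: 390 each.
    queue-1: 100+390 = 490 > 110
  search-2 sheds 160 req/s: no online neighbours, lost.
Round 4 — queue-1 crashes.
  queue-1 sheds 490 req/s: no online neighbours, lost.
No further crashes.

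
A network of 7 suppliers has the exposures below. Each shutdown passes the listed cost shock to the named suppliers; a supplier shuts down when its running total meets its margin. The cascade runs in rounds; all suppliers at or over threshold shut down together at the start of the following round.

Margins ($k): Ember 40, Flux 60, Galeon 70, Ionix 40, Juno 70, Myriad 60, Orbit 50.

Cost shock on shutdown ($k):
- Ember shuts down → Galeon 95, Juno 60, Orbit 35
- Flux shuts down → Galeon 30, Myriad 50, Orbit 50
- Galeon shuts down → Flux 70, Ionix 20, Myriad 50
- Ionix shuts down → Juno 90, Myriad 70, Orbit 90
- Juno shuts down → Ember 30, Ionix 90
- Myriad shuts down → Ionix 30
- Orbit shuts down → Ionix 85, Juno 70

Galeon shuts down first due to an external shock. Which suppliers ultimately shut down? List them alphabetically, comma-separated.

Flux, Galeon, Ionix, Juno, Myriad, Orbit

Round 1 — Galeon shuts down (initial).
  Flux: +70 → 70 ≥ 60
  Ionix: +20 → 20 < 40
  Myriad: +50 → 50 < 60
Round 2 — Flux shuts down.
  Myriad: +50 → 100 ≥ 60
  Orbit: +50 → 50 ≥ 50
Round 3 — Myriad, Orbit shut down.
  Ionix: +30+85 → 135 ≥ 40
  Juno: +70 → 70 ≥ 70
Round 4 — Ionix, Juno shut down.
  Ember: +30 → 30 < 40
No further shutdowns.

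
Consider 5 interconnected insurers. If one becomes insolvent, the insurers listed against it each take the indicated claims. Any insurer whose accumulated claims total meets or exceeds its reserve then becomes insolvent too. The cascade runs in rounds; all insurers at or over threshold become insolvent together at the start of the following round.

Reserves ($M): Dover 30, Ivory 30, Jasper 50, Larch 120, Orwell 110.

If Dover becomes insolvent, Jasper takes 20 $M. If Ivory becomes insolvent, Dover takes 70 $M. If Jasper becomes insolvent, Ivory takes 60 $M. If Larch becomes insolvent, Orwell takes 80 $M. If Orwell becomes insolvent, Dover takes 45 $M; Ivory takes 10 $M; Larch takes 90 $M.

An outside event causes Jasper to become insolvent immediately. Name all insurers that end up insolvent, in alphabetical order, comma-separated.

Round 1 — Jasper becomes insolvent (initial).
  Ivory: +60 → 60 ≥ 30
Round 2 — Ivory becomes insolvent.
  Dover: +70 → 70 ≥ 30
Round 3 — Dover becomes insolvent.
No further insolvencies.

Dover, Ivory, Jasper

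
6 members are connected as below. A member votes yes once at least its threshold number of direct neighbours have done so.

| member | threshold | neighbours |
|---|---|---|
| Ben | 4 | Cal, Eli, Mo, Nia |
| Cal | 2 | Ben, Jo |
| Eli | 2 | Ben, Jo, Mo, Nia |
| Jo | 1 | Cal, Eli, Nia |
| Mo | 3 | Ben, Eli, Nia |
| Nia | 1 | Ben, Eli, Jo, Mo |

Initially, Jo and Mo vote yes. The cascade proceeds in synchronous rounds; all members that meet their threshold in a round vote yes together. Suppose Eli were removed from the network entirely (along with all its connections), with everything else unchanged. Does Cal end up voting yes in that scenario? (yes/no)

no

With Eli removed:
Round 1 — Jo, Mo vote yes (initial).
Round 2 — checking thresholds:
  Ben: 1 of 3 neighbours < 4, below threshold.
  Cal: 1 of 2 neighbours < 2, below threshold.
  Nia: 2 of 3 neighbours ≥ 1, votes yes.
Round 3 — no new yes votes; cascade stops.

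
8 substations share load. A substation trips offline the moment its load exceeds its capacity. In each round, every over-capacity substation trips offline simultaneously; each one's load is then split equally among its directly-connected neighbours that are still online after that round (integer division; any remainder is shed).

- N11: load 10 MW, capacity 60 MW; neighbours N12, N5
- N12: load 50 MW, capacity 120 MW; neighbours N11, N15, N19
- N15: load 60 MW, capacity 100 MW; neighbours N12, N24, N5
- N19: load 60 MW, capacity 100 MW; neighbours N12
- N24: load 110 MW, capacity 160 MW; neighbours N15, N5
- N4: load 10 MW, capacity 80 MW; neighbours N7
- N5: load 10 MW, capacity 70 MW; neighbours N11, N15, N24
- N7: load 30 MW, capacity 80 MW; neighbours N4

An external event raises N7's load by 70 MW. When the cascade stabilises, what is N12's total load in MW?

Round 1 — N7 at 100 > 80. N7 trips offline.
  N7 sheds 100 MW to N4: 100 each.
    N4: 10+100 = 110 > 80
Round 2 — N4 trips offline.
  N4 sheds 110 MW: no online neighbours, lost.
No further trips.

50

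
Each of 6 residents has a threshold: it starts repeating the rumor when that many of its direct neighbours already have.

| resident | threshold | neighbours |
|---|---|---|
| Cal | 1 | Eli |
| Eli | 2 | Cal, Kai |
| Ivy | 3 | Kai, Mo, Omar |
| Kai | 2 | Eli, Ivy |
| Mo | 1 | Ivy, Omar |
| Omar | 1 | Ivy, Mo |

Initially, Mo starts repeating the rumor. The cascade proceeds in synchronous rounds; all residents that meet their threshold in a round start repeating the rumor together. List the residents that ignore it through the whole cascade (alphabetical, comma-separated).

Cal, Eli, Ivy, Kai

Round 1 — Mo starts repeating the rumor (initial).
Round 2 — checking thresholds:
  Ivy: 1 of 3 neighbours < 3, below threshold.
  Omar: 1 of 2 neighbours ≥ 1, starts repeating the rumor.
Round 3 — no new spreads; cascade stops.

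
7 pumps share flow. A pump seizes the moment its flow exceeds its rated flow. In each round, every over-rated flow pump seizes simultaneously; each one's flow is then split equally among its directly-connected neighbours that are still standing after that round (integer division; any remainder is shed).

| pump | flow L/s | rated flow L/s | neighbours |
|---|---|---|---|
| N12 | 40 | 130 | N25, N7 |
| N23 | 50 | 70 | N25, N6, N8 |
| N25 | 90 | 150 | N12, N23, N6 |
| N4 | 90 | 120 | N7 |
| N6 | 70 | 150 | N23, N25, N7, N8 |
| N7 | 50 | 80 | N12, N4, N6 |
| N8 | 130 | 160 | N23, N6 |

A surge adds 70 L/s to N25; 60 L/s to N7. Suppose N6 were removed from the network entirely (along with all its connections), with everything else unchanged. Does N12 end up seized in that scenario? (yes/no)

With N6 removed:
Round 1 — N25 at 160 > 150; N7 at 110 > 80. N25, N7 seize.
  N25 sheds 160 L/s to N12, N23: 80 each.
    N12: 40+80 = 120 ≤ 130
    N23: 50+80 = 130 > 70
  N7 sheds 110 L/s to N12, N4: 55 each.
    N12: 120+55 = 175 > 130
    N4: 90+55 = 145 > 120
Round 2 — N12, N23, N4 seize.
  N12 sheds 175 L/s: no online neighbours, lost.
  N23 sheds 130 L/s to N8: 130 each.
    N8: 130+130 = 260 > 160
  N4 sheds 145 L/s: no online neighbours, lost.
Round 3 — N8 seizes.
  N8 sheds 260 L/s: no online neighbours, lost.
No further seizures.

yes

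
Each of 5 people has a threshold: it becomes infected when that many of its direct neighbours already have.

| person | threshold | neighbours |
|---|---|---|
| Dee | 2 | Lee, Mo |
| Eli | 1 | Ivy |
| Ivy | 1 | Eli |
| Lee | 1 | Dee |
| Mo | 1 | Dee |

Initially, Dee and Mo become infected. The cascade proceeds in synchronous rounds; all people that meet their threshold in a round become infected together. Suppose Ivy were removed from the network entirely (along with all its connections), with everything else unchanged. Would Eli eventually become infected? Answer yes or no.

no

With Ivy removed:
Round 1 — Dee, Mo become infected (initial).
Round 2 — checking thresholds:
  Lee: 1 of 1 neighbours ≥ 1, becomes infected.
Round 3 — no new infections; cascade stops.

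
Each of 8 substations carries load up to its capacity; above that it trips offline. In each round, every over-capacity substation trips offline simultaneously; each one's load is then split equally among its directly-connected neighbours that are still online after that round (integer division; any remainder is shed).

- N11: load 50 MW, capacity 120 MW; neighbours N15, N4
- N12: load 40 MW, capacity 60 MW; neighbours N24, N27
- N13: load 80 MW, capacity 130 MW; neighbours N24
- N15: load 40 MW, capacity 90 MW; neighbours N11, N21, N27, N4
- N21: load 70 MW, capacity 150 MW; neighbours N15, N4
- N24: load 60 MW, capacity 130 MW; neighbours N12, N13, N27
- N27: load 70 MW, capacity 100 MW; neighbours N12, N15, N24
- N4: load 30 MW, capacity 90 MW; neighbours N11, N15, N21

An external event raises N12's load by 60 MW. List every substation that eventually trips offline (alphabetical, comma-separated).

Round 1 — N12 at 100 > 60. N12 trips offline.
  N12 sheds 100 MW to N24, N27: 50 each.
    N24: 60+50 = 110 ≤ 130
    N27: 70+50 = 120 > 100
Round 2 — N27 trips offline.
  N27 sheds 120 MW to N15, N24: 60 each.
    N15: 40+60 = 100 > 90
    N24: 110+60 = 170 > 130
Round 3 — N15, N24 trip offline.
  N15 sheds 100 MW to N11, N21, N4: 33 each (1 lost).
    N11: 50+33 = 83 ≤ 120
    N21: 70+33 = 103 ≤ 150
    N4: 30+33 = 63 ≤ 90
  N24 sheds 170 MW to N13: 170 each.
    N13: 80+170 = 250 > 130
Round 4 — N13 trips offline.
  N13 sheds 250 MW: no online neighbours, lost.
No further trips.

N12, N13, N15, N24, N27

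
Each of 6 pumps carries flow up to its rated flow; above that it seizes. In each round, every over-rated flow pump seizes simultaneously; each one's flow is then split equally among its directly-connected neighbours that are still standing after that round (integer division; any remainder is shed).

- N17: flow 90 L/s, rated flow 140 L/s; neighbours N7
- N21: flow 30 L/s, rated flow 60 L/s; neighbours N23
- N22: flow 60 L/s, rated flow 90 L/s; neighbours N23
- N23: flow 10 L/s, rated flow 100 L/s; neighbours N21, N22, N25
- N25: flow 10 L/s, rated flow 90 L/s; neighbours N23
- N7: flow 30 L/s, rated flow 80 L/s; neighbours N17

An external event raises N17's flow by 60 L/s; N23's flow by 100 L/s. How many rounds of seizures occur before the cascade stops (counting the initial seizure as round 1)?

Round 1 — N17 at 150 > 140; N23 at 110 > 100. N17, N23 seize.
  N17 sheds 150 L/s to N7: 150 each.
    N7: 30+150 = 180 > 80
  N23 sheds 110 L/s to N21, N22, N25: 36 each (2 lost).
    N21: 30+36 = 66 > 60
    N22: 60+36 = 96 > 90
    N25: 10+36 = 46 ≤ 90
Round 2 — N21, N22, N7 seize.
  N21 sheds 66 L/s: no online neighbours, lost.
  N22 sheds 96 L/s: no online neighbours, lost.
  N7 sheds 180 L/s: no online neighbours, lost.
No further seizures.

2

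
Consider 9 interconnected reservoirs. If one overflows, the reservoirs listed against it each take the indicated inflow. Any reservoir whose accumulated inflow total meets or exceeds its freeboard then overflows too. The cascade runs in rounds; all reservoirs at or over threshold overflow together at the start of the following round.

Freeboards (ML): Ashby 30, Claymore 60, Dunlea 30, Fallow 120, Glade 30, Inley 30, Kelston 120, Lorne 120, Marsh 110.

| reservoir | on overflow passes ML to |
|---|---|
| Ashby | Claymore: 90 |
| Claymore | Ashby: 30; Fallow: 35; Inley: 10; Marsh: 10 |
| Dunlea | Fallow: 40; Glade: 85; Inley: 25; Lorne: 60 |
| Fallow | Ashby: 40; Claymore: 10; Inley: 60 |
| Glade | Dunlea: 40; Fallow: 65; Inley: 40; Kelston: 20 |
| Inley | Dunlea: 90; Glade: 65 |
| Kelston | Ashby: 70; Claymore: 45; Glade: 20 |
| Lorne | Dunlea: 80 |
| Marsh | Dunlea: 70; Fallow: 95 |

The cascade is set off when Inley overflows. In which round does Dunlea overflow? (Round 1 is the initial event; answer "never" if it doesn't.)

Round 1 — Inley overflows (initial).
  Dunlea: +90 → 90 ≥ 30
  Glade: +65 → 65 ≥ 30
Round 2 — Dunlea, Glade overflow.
  Fallow: +40+65 → 105 < 120
  Kelston: +20 → 20 < 120
  Lorne: +60 → 60 < 120
No further overflows.

2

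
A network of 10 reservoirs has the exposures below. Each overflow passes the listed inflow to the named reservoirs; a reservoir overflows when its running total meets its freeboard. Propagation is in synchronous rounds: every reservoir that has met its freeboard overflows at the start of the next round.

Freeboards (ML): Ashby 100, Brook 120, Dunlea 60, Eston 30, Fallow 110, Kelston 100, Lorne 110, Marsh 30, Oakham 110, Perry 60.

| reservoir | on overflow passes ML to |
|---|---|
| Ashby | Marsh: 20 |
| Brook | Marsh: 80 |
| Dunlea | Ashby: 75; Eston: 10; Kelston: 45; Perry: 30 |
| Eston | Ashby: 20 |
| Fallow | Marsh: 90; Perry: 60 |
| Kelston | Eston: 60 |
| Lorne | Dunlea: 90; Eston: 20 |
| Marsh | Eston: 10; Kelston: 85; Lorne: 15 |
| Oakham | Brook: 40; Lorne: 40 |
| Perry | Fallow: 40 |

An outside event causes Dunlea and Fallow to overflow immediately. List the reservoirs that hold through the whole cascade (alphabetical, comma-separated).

Round 1 — Dunlea, Fallow overflow (initial).
  Ashby: +75 → 75 < 100
  Eston: +10 → 10 < 30
  Kelston: +45 → 45 < 100
  Marsh: +90 → 90 ≥ 30
  Perry: +30+60 → 90 ≥ 60
Round 2 — Marsh, Perry overflow.
  Eston: +10 → 20 < 30
  Kelston: +85 → 130 ≥ 100
  Lorne: +15 → 15 < 110
Round 3 — Kelston overflows.
  Eston: +60 → 80 ≥ 30
Round 4 — Eston overflows.
  Ashby: +20 → 95 < 100
No further overflows.

Ashby, Brook, Lorne, Oakham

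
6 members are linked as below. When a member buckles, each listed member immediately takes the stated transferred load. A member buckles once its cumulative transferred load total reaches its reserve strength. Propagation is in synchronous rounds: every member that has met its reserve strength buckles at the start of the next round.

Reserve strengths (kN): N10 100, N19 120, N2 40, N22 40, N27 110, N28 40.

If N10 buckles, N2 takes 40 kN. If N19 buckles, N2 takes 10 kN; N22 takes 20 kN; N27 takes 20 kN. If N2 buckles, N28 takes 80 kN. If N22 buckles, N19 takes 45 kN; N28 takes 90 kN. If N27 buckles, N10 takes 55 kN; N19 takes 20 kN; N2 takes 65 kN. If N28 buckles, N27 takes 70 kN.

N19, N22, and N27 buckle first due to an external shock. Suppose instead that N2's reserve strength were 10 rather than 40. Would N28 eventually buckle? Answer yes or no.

yes

With N2's reserve strength at 10:
Round 1 — N19, N22, N27 buckle (initial).
  N10: +55 → 55 < 100
  N2: +10+65 → 75 ≥ 10
  N28: +90 → 90 ≥ 40
Round 2 — N2, N28 buckle.
No further bucklings.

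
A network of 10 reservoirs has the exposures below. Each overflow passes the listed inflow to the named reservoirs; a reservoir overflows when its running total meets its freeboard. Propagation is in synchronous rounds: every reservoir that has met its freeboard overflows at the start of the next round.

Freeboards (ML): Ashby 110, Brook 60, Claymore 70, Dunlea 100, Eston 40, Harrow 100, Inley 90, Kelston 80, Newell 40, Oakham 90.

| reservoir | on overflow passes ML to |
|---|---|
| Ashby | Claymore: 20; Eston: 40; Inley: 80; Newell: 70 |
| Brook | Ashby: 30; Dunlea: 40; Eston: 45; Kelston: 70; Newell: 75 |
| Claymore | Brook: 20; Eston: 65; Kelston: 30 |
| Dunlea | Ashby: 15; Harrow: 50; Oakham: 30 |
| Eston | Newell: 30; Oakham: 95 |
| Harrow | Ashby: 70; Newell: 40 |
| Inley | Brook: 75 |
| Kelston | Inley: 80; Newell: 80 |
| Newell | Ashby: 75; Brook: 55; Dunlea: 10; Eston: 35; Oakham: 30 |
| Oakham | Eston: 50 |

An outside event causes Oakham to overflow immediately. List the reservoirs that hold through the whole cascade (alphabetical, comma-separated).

Round 1 — Oakham overflows (initial).
  Eston: +50 → 50 ≥ 40
Round 2 — Eston overflows.
  Newell: +30 → 30 < 40
No further overflows.

Ashby, Brook, Claymore, Dunlea, Harrow, Inley, Kelston, Newell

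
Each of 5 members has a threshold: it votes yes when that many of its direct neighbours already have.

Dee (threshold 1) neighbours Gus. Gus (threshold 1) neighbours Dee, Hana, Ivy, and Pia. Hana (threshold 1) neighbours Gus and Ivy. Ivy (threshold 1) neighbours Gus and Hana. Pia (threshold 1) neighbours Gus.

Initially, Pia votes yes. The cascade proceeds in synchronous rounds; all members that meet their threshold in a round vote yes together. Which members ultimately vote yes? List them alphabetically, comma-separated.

Round 1 — Pia votes yes (initial).
Round 2 — checking thresholds:
  Gus: 1 of 4 neighbours ≥ 1, votes yes.
Round 3 — checking thresholds:
  Dee: 1 of 1 neighbours ≥ 1, votes yes.
  Hana: 1 of 2 neighbours ≥ 1, votes yes.
  Ivy: 1 of 2 neighbours ≥ 1, votes yes.
Round 4 — no new yes votes; cascade stops.

Dee, Gus, Hana, Ivy, Pia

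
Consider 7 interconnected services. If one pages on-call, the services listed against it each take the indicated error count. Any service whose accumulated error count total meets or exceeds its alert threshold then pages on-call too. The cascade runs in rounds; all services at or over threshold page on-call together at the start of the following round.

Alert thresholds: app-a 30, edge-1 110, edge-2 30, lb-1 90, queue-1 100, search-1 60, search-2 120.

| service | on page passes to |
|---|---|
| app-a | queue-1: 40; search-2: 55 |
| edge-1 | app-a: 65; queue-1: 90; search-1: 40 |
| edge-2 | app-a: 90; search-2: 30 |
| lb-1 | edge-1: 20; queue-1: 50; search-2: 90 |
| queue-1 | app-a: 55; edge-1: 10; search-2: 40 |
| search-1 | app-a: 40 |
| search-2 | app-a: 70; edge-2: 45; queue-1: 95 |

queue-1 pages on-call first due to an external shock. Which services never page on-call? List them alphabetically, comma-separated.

edge-1, edge-2, lb-1, search-1, search-2

Round 1 — queue-1 pages on-call (initial).
  app-a: +55 → 55 ≥ 30
  edge-1: +10 → 10 < 110
  search-2: +40 → 40 < 120
Round 2 — app-a pages on-call.
  search-2: +55 → 95 < 120
No further pages.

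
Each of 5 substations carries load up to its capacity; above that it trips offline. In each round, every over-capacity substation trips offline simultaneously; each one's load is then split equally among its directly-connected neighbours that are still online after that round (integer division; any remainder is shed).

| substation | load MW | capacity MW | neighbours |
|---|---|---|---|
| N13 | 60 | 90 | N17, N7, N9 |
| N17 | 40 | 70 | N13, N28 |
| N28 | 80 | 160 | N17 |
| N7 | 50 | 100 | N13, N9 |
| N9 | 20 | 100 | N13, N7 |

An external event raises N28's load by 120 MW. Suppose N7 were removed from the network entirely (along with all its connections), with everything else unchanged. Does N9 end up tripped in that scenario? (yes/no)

yes

With N7 removed:
Round 1 — N28 at 200 > 160. N28 trips offline.
  N28 sheds 200 MW to N17: 200 each.
    N17: 40+200 = 240 > 70
Round 2 — N17 trips offline.
  N17 sheds 240 MW to N13: 240 each.
    N13: 60+240 = 300 > 90
Round 3 — N13 trips offline.
  N13 sheds 300 MW to N9: 300 each.
    N9: 20+300 = 320 > 100
Round 4 — N9 trips offline.
  N9 sheds 320 MW: no online neighbours, lost.
No further trips.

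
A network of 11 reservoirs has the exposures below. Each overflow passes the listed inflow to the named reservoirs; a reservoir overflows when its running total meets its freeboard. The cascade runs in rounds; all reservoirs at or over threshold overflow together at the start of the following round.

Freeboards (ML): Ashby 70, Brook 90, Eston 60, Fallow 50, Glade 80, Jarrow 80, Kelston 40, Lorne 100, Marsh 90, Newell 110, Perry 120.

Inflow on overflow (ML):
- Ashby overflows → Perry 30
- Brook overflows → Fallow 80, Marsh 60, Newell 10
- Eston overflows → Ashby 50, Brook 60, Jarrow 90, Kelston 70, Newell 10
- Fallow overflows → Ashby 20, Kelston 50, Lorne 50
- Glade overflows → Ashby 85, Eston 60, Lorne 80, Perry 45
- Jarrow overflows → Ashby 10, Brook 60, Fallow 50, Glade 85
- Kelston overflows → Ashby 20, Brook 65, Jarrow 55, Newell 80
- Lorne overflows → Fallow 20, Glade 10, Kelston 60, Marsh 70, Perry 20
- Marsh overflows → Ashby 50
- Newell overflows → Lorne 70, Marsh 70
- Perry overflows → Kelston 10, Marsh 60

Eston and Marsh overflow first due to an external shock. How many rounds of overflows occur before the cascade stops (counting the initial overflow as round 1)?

4

Round 1 — Eston, Marsh overflow (initial).
  Ashby: +50+50 → 100 ≥ 70
  Brook: +60 → 60 < 90
  Jarrow: +90 → 90 ≥ 80
  Kelston: +70 → 70 ≥ 40
  Newell: +10 → 10 < 110
Round 2 — Ashby, Jarrow, Kelston overflow.
  Brook: +60+65 → 185 ≥ 90
  Fallow: +50 → 50 ≥ 50
  Glade: +85 → 85 ≥ 80
  Newell: +80 → 90 < 110
  Perry: +30 → 30 < 120
Round 3 — Brook, Fallow, Glade overflow.
  Lorne: +50+80 → 130 ≥ 100
  Newell: +10 → 100 < 110
  Perry: +45 → 75 < 120
Round 4 — Lorne overflows.
  Perry: +20 → 95 < 120
No further overflows.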